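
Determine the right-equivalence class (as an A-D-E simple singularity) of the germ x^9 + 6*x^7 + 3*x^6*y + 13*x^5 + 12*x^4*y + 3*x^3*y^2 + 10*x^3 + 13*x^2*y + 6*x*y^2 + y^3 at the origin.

D_4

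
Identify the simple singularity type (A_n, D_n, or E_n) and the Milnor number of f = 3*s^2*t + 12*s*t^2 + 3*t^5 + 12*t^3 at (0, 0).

The Hessian of f at 0 has rank 0. Corank 2; j^3 = 3*t*(s + 2*t)^2 has shape L^2 M (L != M), so D-series; mu = 6 gives D_6.

Type D6, Milnor number mu = 6.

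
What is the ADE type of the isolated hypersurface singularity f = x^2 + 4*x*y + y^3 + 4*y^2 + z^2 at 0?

A2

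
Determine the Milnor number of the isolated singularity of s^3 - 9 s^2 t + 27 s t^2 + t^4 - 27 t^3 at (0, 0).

The Hessian of f at 0 has rank 0. Corank 2; j^3 = (s - 3*t)^3 is a perfect cube, so E-series; the 4-jet and mu = 6 give E_6.

6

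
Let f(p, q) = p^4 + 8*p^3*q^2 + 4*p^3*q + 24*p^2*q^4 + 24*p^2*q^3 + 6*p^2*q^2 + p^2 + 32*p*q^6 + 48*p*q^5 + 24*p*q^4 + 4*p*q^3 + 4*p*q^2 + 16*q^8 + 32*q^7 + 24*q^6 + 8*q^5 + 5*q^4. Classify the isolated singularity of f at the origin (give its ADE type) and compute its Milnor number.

Type A_3, Milnor number mu = 3.

The Hessian of f at 0 has rank 1. Corank 1: A-series; mu = 3 gives A_3.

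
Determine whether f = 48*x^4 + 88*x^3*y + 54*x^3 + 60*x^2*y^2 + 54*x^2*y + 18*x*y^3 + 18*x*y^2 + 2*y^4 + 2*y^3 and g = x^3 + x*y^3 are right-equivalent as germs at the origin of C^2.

Yes.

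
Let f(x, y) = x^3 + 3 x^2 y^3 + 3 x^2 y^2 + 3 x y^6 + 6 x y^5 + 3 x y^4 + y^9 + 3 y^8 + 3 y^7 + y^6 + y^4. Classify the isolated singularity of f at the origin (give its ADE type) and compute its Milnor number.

The Hessian of f at 0 has rank 0. Corank 2; j^3 = x^3 is a perfect cube, so E-series; the 4-jet and mu = 6 give E_6.

Type E_{6}, Milnor number mu = 6.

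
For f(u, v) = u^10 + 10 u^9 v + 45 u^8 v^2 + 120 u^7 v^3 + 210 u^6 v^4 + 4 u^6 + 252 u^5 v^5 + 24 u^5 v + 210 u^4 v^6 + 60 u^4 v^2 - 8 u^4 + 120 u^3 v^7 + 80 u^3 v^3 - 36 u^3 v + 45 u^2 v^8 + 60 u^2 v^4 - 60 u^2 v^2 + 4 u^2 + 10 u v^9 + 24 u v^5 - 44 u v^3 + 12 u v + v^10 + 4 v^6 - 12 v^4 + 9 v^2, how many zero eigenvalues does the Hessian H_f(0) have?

1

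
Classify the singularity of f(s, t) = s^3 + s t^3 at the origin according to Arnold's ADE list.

E_7

The Hessian of f at 0 has rank 0. Corank 2; j^3 = s^3 is a perfect cube, so E-series; the 4-jet and mu = 7 give E_7.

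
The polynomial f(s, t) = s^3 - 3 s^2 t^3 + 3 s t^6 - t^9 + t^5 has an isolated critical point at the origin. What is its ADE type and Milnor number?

The Hessian of f at 0 is [[0, 0], [0, 0]] with rank 0, so corank 2. A Groebner basis of the Jacobian ideal J(f) in C{s,t} is {-s^2/2 + s*t^3, t^4, s^3, s^2*t}; counting standard monomials gives mu = 8. Corank 2; j^3 = s^3 is a perfect cube, so E-series; the 5-jet and mu = 8 give E_8.

Type E8, Milnor number mu = 8.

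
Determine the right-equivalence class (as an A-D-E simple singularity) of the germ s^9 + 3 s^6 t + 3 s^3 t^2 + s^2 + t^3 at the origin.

A2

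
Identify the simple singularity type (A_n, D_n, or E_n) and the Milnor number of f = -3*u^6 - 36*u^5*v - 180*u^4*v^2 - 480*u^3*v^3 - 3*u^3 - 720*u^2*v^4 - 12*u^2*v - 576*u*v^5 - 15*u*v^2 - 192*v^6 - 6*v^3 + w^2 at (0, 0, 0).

Type D_{7}, Milnor number mu = 7.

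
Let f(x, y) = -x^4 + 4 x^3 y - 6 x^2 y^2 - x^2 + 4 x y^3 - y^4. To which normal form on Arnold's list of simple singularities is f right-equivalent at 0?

A_{3}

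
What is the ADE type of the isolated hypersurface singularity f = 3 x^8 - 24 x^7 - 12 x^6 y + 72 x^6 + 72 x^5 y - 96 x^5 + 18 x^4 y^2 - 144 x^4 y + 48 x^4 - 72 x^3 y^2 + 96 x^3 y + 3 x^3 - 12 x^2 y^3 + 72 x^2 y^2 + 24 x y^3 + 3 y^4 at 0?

E_6

The Hessian of f at 0 has rank 0. Corank 2; j^3 = 3*x^3 is a perfect cube, so E-series; the 4-jet and mu = 6 give E_6.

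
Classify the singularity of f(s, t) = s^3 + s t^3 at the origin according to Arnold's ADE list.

E_7

The Hessian of f at 0 is [[0, 0], [0, 0]] with rank 0, so corank 2. A Groebner basis of the Jacobian ideal J(f) in C{s,t} is {s^3, s*t^2, 3*s^2 + t^3}; counting standard monomials gives mu = 7. Corank 2; j^3 = s^3 is a perfect cube, so E-series; the 4-jet and mu = 7 give E_7.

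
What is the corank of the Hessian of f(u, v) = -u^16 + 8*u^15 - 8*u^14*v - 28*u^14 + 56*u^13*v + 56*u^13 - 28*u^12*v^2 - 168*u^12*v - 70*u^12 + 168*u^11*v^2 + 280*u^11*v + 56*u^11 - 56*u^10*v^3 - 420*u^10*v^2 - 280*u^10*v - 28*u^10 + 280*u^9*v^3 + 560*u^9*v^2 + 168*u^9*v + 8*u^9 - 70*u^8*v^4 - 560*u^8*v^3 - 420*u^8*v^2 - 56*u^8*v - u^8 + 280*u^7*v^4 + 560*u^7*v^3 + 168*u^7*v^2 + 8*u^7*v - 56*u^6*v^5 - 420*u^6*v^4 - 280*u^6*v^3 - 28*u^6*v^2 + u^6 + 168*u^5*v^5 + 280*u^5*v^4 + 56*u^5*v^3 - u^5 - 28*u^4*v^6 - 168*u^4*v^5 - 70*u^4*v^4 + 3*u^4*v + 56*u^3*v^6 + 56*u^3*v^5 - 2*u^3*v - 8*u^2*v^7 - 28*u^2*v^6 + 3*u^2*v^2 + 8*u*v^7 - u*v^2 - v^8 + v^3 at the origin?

The Hessian at 0 is [[0, 0], [0, 0]] of rank 0; hence corank 2.

2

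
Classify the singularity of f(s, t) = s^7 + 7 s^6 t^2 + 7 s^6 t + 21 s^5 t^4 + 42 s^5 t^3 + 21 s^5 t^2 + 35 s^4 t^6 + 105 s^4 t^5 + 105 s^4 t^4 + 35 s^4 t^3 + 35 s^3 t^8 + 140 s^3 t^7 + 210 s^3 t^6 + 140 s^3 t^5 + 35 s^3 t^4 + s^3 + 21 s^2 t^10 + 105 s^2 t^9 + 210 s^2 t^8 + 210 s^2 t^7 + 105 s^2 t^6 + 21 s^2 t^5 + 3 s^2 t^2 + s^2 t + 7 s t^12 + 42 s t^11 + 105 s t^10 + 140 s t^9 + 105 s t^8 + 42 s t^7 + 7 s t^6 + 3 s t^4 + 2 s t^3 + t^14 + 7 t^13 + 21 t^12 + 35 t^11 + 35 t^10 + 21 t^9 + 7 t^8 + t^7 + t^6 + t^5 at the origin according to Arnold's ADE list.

D_8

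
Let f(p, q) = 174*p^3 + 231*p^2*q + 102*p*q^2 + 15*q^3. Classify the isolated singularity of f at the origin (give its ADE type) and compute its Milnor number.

Type D_4, Milnor number mu = 4.

The Hessian of f at 0 has rank 0. Corank 2; j^3 = 3*(2*p + q)*(29*p^2 + 24*p*q + 5*q^2) splits into three distinct lines over C (the quadratic factor has nonzero discriminant), so D_4.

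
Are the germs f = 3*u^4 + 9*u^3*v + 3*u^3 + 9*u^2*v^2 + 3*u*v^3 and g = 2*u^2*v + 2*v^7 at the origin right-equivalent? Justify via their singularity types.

No.

The Hessian of f at 0 is [[0, 0], [0, 0]] with rank 0, so corank 2. A Groebner basis of the Jacobian ideal J(f) in C{u,v} is {3*u^2 + v^4 + v^3, u^3, u^2*v - u^2 - v^3/3, 2*u^2 + u*v^2 + 2*v^3/3}; counting standard monomials gives mu = 7. Corank 2; j^3 = 3*u^3 is a perfect cube, so E-series; the 4-jet and mu = 7 give E_7. The Hessian of g at 0 is [[0, 0], [0, 0]] with rank 0, so corank 2. A Groebner basis of the Jacobian ideal J(g) in C{u,v} is {u^2/7 + v^6, u^3, u*v}; counting standard monomials gives mu = 8. Corank 2; j^3 = 2*u^2*v has shape L^2 M (L != M), so D-series; mu = 8 gives D_8. f is E_7 but g is D_8, hence not right-equivalent.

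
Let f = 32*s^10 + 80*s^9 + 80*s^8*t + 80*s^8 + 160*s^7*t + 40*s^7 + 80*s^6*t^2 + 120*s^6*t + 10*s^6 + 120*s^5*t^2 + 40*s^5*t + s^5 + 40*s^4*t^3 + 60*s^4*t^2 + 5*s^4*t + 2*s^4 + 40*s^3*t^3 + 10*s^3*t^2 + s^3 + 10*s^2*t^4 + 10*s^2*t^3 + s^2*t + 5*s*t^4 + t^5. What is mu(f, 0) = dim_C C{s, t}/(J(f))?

6

The Hessian of f at 0 is [[0, 0], [0, 0]] with rank 0, so corank 2. A Groebner basis of the Jacobian ideal J(f) in C{s,t} is {-s*t/5 + t^4, s*t^2, s^2 + s*t}; counting standard monomials gives mu = 6. Corank 2; j^3 = s^2*(s + t) has shape L^2 M (L != M), so D-series; mu = 6 gives D_6.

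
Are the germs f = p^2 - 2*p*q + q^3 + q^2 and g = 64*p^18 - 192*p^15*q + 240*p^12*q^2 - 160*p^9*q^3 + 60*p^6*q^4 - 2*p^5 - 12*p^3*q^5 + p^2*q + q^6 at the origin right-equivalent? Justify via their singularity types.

No.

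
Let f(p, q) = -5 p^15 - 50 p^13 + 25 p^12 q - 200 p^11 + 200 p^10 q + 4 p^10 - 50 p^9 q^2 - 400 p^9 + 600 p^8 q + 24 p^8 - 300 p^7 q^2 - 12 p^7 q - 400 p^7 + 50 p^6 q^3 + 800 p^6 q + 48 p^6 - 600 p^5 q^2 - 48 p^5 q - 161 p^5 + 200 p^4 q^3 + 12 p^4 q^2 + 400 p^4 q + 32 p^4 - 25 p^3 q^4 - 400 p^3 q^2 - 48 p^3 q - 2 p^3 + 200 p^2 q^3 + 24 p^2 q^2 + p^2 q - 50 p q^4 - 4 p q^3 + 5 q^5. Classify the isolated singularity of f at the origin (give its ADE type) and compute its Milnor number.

Type D6, Milnor number mu = 6.

The Hessian of f at 0 has rank 0. Corank 2; j^3 = -p^2*(2*p - q) has shape L^2 M (L != M), so D-series; mu = 6 gives D_6.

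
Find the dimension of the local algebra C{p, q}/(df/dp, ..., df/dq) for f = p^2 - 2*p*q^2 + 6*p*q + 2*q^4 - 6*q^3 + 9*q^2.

3

The Hessian of f at 0 is [[2, 6], [6, 18]] with rank 1, so corank 1. A Groebner basis of the Jacobian ideal J(f) in C{p,q} is {p^2 - 9*p - 27*q, p*q + 3*p + 9*q, -p + q^2 - 3*q}; counting standard monomials gives mu = 3. Corank 1: A-series; mu = 3 gives A_3.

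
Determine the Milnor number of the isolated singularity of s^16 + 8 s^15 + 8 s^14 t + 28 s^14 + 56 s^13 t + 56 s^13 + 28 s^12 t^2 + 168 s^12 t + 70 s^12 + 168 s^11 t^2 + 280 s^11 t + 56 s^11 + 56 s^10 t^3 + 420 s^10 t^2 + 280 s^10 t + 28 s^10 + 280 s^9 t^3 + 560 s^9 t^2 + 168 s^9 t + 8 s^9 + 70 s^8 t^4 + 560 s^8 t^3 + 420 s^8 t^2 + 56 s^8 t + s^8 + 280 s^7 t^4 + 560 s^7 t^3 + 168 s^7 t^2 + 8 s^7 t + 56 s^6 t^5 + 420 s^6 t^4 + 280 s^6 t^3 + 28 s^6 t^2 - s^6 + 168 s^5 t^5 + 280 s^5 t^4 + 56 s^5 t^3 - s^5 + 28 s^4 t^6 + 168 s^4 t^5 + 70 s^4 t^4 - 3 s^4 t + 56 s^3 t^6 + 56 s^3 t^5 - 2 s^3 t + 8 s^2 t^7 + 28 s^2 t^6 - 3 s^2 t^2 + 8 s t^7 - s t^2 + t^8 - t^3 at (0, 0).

9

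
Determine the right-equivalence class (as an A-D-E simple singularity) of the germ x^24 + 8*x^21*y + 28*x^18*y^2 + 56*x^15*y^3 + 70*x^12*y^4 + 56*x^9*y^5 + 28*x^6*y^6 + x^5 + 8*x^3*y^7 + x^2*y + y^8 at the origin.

D_9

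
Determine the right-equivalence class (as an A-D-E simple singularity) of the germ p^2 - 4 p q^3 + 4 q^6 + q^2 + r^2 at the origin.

The Hessian of f at 0 has rank 3. Corank 0: nondegenerate Morse point, so A_1.

A_{1}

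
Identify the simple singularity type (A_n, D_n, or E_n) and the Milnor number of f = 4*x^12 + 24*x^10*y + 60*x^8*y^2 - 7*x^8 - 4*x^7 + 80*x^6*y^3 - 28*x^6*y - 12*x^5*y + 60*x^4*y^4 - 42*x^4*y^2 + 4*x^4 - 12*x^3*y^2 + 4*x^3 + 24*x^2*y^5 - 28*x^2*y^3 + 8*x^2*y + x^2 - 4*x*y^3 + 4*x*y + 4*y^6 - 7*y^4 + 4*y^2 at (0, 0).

Type A_3, Milnor number mu = 3.

The Hessian of f at 0 is [[2, 4], [4, 8]] with rank 1, so corank 1. A Groebner basis of the Jacobian ideal J(f) in C{x,y} is {x^2 + x/2 + y, x*y - x/4 - y/2, x/8 + y^2 + y/4}; counting standard monomials gives mu = 3. Corank 1: A-series; mu = 3 gives A_3.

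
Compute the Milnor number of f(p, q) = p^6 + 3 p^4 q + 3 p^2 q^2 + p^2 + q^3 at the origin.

2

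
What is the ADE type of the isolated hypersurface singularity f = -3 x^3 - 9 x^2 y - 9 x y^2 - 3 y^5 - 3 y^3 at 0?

The Hessian of f at 0 is [[0, 0], [0, 0]] with rank 0, so corank 2. A Groebner basis of the Jacobian ideal J(f) in C{x,y} is {y^4, x^2 + 2*x*y + y^2}; counting standard monomials gives mu = 8. Corank 2; j^3 = -3*(x + y)^3 is a perfect cube, so E-series; the 5-jet and mu = 8 give E_8.

E_{8}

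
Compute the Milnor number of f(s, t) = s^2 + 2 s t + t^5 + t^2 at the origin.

The Hessian of f at 0 has rank 1. Corank 1: A-series; mu = 4 gives A_4.

4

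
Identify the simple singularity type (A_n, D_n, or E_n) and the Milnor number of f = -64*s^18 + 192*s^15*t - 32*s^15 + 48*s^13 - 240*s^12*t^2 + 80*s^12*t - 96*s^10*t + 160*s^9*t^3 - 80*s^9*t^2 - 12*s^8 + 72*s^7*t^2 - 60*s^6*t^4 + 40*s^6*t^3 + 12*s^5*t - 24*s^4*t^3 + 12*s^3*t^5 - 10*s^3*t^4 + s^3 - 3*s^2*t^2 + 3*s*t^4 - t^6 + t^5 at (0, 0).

Type E8, Milnor number mu = 8.

The Hessian of f at 0 is [[0, 0], [0, 0]] with rank 0, so corank 2. A Groebner basis of the Jacobian ideal J(f) in C{s,t} is {t^4, s^3, -s^2/2 + s*t^2}; counting standard monomials gives mu = 8. Corank 2; j^3 = s^3 is a perfect cube, so E-series; the 5-jet and mu = 8 give E_8.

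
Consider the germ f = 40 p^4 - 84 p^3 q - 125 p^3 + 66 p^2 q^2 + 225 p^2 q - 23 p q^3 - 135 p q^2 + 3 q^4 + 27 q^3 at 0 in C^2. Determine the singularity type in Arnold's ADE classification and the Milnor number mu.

The Hessian of f at 0 has rank 0. Corank 2; j^3 = -(5*p - 3*q)^3 is a perfect cube, so E-series; the 4-jet and mu = 7 give E_7.

Type E_{7}, Milnor number mu = 7.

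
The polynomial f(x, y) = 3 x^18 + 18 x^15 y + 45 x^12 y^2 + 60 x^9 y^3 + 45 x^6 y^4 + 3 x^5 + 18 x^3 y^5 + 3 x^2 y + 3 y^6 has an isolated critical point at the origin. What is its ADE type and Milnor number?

Type D7, Milnor number mu = 7.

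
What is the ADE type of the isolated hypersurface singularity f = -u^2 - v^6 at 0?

A_5

The Hessian of f at 0 is [[-2, 0], [0, 0]] with rank 1, so corank 1. A Groebner basis of the Jacobian ideal J(f) in C{u,v} is {v^5, u}; counting standard monomials gives mu = 5. Corank 1: A-series; mu = 5 gives A_5.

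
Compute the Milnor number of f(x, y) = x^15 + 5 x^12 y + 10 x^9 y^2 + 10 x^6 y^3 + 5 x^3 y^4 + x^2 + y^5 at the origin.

4

The Hessian of f at 0 has rank 1. Corank 1: A-series; mu = 4 gives A_4.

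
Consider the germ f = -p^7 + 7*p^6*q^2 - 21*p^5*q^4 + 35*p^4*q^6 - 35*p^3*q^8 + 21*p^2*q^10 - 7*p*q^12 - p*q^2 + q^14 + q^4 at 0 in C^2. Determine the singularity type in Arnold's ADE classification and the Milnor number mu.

Type D_8, Milnor number mu = 8.

The Hessian of f at 0 has rank 0. Corank 2; j^3 = -p*q^2 has shape L^2 M (L != M), so D-series; mu = 8 gives D_8.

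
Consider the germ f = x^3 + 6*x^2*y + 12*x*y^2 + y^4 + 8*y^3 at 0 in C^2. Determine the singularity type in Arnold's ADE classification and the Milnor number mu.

The Hessian of f at 0 has rank 0. Corank 2; j^3 = (x + 2*y)^3 is a perfect cube, so E-series; the 4-jet and mu = 6 give E_6.

Type E_6, Milnor number mu = 6.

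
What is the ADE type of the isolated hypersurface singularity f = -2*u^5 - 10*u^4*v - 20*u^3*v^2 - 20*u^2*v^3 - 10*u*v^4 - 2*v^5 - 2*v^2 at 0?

The Hessian of f at 0 has rank 1. Corank 1: A-series; mu = 4 gives A_4.

A_4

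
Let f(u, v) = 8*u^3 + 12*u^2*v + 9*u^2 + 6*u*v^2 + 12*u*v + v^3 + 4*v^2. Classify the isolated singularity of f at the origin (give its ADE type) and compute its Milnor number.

Type A2, Milnor number mu = 2.

The Hessian of f at 0 has rank 1. Corank 1: A-series; mu = 2 gives A_2.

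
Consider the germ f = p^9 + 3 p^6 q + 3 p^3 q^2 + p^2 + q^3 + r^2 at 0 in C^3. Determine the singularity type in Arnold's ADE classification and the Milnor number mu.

Type A2, Milnor number mu = 2.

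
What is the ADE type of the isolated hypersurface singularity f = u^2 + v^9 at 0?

A_8

The Hessian of f at 0 is [[2, 0], [0, 0]] with rank 1, so corank 1. A Groebner basis of the Jacobian ideal J(f) in C{u,v} is {v^8, u}; counting standard monomials gives mu = 8. Corank 1: A-series; mu = 8 gives A_8.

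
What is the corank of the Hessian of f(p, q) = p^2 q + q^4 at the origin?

Hessian at 0 has rank 0.

2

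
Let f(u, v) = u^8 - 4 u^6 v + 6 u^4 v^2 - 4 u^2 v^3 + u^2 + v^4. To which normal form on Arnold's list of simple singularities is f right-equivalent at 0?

A_3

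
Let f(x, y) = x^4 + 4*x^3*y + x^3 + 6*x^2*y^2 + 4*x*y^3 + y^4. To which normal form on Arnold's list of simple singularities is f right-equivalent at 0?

E_6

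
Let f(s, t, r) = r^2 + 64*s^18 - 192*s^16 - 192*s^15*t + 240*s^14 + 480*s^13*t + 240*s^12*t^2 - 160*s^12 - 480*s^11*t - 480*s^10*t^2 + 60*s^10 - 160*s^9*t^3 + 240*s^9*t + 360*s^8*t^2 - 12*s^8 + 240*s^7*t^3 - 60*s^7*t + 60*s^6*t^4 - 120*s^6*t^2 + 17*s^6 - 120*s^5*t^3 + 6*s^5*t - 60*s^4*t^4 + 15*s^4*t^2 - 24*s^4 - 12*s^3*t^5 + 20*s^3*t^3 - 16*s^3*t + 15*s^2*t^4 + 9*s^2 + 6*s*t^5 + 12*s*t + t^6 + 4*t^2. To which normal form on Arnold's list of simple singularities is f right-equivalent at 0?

The Hessian of f at 0 is [[18, 12, 0], [12, 8, 0], [0, 0, 2]] with rank 2, so corank 1. A Groebner basis of the Jacobian ideal J(f) in C{s,t,r} is {s*t^2 - 27*s/16 - 9*t/8, 81*s/32 + t^3 + 27*t/16, s^2 + 4*s*t/3 + 4*t^2/9, r}; counting standard monomials gives mu = 5. Corank 1: A-series; mu = 5 gives A_5.

A5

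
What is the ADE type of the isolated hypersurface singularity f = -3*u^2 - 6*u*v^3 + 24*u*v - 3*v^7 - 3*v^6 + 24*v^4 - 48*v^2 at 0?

A_{6}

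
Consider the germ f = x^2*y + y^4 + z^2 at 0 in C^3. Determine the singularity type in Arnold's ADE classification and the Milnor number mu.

Type D_{5}, Milnor number mu = 5.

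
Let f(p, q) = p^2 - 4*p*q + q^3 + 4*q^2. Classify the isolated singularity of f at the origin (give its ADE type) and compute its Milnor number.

The Hessian of f at 0 has rank 1. Corank 1: A-series; mu = 2 gives A_2.

Type A_{2}, Milnor number mu = 2.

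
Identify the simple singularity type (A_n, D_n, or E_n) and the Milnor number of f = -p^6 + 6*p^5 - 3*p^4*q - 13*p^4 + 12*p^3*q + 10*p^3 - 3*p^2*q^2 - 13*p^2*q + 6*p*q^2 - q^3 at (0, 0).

The Hessian of f at 0 has rank 0. Corank 2; j^3 = (2*p - q)*(5*p^2 - 4*p*q + q^2) splits into three distinct lines over C (the quadratic factor has nonzero discriminant), so D_4.

Type D4, Milnor number mu = 4.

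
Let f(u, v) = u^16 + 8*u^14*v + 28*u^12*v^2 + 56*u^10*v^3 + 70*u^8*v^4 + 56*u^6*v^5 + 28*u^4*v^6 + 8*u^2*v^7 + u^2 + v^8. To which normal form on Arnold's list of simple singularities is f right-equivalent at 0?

The Hessian of f at 0 has rank 1. Corank 1: A-series; mu = 7 gives A_7.

A_7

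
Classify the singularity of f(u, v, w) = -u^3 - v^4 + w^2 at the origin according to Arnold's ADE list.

The Hessian of f at 0 has rank 1. Corank 2; j^3 = -u^3 is a perfect cube, so E-series; the 4-jet and mu = 6 give E_6.

E_6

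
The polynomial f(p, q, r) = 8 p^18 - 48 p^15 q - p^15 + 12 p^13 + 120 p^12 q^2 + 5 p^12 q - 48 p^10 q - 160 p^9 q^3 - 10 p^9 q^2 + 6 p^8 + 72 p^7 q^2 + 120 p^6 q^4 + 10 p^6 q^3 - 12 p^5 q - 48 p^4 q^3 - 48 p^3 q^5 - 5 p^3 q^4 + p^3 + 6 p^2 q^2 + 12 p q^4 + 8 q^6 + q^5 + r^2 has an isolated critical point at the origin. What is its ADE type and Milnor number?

Type E8, Milnor number mu = 8.

The Hessian of f at 0 is [[0, 0, 0], [0, 0, 0], [0, 0, 2]] with rank 1, so corank 2. A Groebner basis of the Jacobian ideal J(f) in C{p,q,r} is {q^4, p^3, p^2/4 + p*q^2, r}; counting standard monomials gives mu = 8. Corank 2; j^3 = p^3 is a perfect cube, so E-series; the 5-jet and mu = 8 give E_8.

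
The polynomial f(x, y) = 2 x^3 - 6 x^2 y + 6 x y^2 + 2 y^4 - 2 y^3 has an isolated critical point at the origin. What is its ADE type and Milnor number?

The Hessian of f at 0 is [[0, 0], [0, 0]] with rank 0, so corank 2. A Groebner basis of the Jacobian ideal J(f) in C{x,y} is {y^3, x^2 - 2*x*y + y^2}; counting standard monomials gives mu = 6. Corank 2; j^3 = 2*(x - y)^3 is a perfect cube, so E-series; the 4-jet and mu = 6 give E_6.

Type E_{6}, Milnor number mu = 6.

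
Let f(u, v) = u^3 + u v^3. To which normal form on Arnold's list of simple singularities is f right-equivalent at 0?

The Hessian of f at 0 has rank 0. Corank 2; j^3 = u^3 is a perfect cube, so E-series; the 4-jet and mu = 7 give E_7.

E_{7}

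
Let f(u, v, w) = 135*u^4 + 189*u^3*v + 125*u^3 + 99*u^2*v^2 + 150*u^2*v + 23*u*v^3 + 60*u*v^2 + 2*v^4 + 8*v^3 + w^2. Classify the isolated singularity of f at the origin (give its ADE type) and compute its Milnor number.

The Hessian of f at 0 is [[0, 0, 0], [0, 0, 0], [0, 0, 2]] with rank 1, so corank 2. A Groebner basis of the Jacobian ideal J(f) in C{u,v,w} is {390625*u^2/3 + 312500*u*v/3 + v^4 - 125*v^3/9 + 62500*v^2/3, u^3 + 550*u^2/3 + 440*u*v/3 + 2*v^3/45 + 88*v^2/3, u^2*v - 2875*u^2/9 - 2300*u*v/9 - 17*v^3/135 - 460*v^2/9, 1250*u^2/3 + u*v^2 + 1000*u*v/3 + 16*v^3/45 + 200*v^2/3, w}; counting standard monomials gives mu = 7. Corank 2; j^3 = (5*u + 2*v)^3 is a perfect cube, so E-series; the 4-jet and mu = 7 give E_7.

Type E_7, Milnor number mu = 7.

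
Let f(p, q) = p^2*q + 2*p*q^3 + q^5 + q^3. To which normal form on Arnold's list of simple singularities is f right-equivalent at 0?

The Hessian of f at 0 is [[0, 0], [0, 0]] with rank 0, so corank 2. A Groebner basis of the Jacobian ideal J(f) in C{p,q} is {q^3, p^2 + 3*q^2, p*q}; counting standard monomials gives mu = 4. Corank 2; j^3 = q*(p^2 + q^2) splits into three distinct lines over C (the quadratic factor has nonzero discriminant), so D_4.

D4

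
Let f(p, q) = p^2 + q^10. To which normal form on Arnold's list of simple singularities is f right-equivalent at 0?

A_9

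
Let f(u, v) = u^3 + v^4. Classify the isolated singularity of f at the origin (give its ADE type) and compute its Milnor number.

Type E6, Milnor number mu = 6.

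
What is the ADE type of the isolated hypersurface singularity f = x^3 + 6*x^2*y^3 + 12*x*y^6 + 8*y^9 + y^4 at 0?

E6

The Hessian of f at 0 has rank 0. Corank 2; j^3 = x^3 is a perfect cube, so E-series; the 4-jet and mu = 6 give E_6.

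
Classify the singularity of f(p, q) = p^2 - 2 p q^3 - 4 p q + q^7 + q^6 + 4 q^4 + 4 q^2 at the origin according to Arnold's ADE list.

A6

The Hessian of f at 0 is [[2, -4], [-4, 8]] with rank 1, so corank 1. A Groebner basis of the Jacobian ideal J(f) in C{p,q} is {-p + q^3 + 2*q, p^2 - 4*p*q + 4*q^2}; counting standard monomials gives mu = 6. Corank 1: A-series; mu = 6 gives A_6.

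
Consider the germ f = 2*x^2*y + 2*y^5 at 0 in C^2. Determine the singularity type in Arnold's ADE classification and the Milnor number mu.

Type D6, Milnor number mu = 6.

The Hessian of f at 0 has rank 0. Corank 2; j^3 = 2*x^2*y has shape L^2 M (L != M), so D-series; mu = 6 gives D_6.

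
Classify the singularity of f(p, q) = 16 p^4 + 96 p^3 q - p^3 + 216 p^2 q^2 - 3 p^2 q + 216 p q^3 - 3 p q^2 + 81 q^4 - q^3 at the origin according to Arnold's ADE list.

E6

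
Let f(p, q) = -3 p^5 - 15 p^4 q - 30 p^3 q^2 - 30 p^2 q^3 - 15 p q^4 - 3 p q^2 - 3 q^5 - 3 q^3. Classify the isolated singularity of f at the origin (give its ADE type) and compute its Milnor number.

Type D_{6}, Milnor number mu = 6.

The Hessian of f at 0 is [[0, 0], [0, 0]] with rank 0, so corank 2. A Groebner basis of the Jacobian ideal J(f) in C{p,q} is {p^4 + q^2/5, q^3, p*q + q^2}; counting standard monomials gives mu = 6. Corank 2; j^3 = -3*q^2*(p + q) has shape L^2 M (L != M), so D-series; mu = 6 gives D_6.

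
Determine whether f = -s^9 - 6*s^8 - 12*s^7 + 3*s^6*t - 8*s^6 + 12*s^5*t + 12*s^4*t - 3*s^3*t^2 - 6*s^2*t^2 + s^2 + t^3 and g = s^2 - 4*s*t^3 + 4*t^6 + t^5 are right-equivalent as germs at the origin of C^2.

No.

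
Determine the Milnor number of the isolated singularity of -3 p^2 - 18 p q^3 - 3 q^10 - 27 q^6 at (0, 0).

9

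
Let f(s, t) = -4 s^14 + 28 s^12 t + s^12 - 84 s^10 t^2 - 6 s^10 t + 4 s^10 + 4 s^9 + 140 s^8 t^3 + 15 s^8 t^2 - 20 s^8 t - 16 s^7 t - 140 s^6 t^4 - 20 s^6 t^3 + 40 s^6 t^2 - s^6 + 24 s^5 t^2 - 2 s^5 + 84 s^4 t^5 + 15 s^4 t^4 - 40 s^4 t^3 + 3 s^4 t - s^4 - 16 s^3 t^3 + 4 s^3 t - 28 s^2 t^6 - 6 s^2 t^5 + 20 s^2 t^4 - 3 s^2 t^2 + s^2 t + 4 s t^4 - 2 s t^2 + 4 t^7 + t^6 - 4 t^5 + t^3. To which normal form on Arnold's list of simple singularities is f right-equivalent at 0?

D_{7}

The Hessian of f at 0 has rank 0. Corank 2; j^3 = t*(s - t)^2 has shape L^2 M (L != M), so D-series; mu = 7 gives D_7.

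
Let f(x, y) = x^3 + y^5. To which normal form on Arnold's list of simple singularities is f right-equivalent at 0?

E_8

The Hessian of f at 0 has rank 0. Corank 2; j^3 = x^3 is a perfect cube, so E-series; the 5-jet and mu = 8 give E_8.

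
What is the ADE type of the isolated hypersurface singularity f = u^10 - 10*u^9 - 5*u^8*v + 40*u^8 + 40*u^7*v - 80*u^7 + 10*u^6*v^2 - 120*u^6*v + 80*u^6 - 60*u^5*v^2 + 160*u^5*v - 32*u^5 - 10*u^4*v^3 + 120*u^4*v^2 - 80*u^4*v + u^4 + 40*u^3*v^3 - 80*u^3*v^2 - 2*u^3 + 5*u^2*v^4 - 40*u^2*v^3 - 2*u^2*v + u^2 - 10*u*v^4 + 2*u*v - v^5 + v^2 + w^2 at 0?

A_{4}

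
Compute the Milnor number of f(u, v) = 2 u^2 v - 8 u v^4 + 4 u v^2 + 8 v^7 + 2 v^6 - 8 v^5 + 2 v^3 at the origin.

7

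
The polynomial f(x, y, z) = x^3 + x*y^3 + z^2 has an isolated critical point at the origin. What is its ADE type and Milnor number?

Type E7, Milnor number mu = 7.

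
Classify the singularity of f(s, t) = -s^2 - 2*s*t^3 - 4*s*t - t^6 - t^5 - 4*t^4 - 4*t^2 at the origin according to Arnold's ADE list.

A_4

The Hessian of f at 0 is [[-2, -4], [-4, -8]] with rank 1, so corank 1. A Groebner basis of the Jacobian ideal J(f) in C{s,t} is {s + t^3 + 2*t, s^2 - 4*t^2, s*t + 2*t^2}; counting standard monomials gives mu = 4. Corank 1: A-series; mu = 4 gives A_4.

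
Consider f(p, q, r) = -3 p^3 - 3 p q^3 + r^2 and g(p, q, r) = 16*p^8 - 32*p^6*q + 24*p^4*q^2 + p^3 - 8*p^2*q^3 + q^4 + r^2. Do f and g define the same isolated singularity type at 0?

No.

The Hessian of f at 0 is [[0, 0, 0], [0, 0, 0], [0, 0, 2]] with rank 1, so corank 2. A Groebner basis of the Jacobian ideal J(f) in C{p,q,r} is {p^3, p*q^2, 3*p^2 + q^3, r}; counting standard monomials gives mu = 7. Corank 2; j^3 = -3*p^3 is a perfect cube, so E-series; the 4-jet and mu = 7 give E_7. The Hessian of g at 0 is [[0, 0, 0], [0, 0, 0], [0, 0, 2]] with rank 1, so corank 2. A Groebner basis of the Jacobian ideal J(g) in C{p,q,r} is {q^3, p^2, r}; counting standard monomials gives mu = 6. Corank 2; j^3 = p^3 is a perfect cube, so E-series; the 4-jet and mu = 6 give E_6. f is E_7 but g is E_6, hence not right-equivalent.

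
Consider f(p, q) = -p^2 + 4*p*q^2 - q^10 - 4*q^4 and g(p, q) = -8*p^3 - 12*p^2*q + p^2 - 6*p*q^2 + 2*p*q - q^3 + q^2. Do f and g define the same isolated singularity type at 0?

The Hessian of f at 0 is [[-2, 0], [0, 0]] with rank 1, so corank 1. A Groebner basis of the Jacobian ideal J(f) in C{p,q} is {p^5, p^4*q, -p/2 + q^2}; counting standard monomials gives mu = 9. Corank 1: A-series; mu = 9 gives A_9. The Hessian of g at 0 is [[2, 2], [2, 2]] with rank 1, so corank 1. A Groebner basis of the Jacobian ideal J(g) in C{p,q} is {q^2, p + q}; counting standard monomials gives mu = 2. Corank 1: A-series; mu = 2 gives A_2. f is A_9 but g is A_2, hence not right-equivalent.

No.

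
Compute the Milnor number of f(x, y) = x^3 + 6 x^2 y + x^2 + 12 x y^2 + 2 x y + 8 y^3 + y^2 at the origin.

2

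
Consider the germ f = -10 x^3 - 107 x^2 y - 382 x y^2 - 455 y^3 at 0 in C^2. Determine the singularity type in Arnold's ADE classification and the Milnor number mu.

Type D_4, Milnor number mu = 4.

The Hessian of f at 0 has rank 0. Corank 2; j^3 = -(2*x + 7*y)*(5*x^2 + 36*x*y + 65*y^2) splits into three distinct lines over C (the quadratic factor has nonzero discriminant), so D_4.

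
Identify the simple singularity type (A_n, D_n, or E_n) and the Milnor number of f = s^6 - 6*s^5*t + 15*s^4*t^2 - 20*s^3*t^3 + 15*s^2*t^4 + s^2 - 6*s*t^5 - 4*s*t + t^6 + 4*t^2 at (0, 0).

Type A5, Milnor number mu = 5.

The Hessian of f at 0 is [[2, -4], [-4, 8]] with rank 1, so corank 1. A Groebner basis of the Jacobian ideal J(f) in C{s,t} is {t^5, s - 2*t}; counting standard monomials gives mu = 5. Corank 1: A-series; mu = 5 gives A_5.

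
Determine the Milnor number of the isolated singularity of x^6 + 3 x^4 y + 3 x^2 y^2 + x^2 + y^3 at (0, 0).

2

The Hessian of f at 0 is [[2, 0], [0, 0]] with rank 1, so corank 1. A Groebner basis of the Jacobian ideal J(f) in C{x,y} is {y^2, x}; counting standard monomials gives mu = 2. Corank 1: A-series; mu = 2 gives A_2.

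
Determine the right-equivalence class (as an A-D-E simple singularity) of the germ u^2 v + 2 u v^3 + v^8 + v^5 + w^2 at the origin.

The Hessian of f at 0 is [[0, 0, 0], [0, 0, 0], [0, 0, 2]] with rank 1, so corank 2. A Groebner basis of the Jacobian ideal J(f) in C{u,v,w} is {u^4, u^3*v - u^2/8 - u*v^2/8, u^3 + u^2*v^2, u*v + v^3, w}; counting standard monomials gives mu = 9. Corank 2; j^3 = u^2*v has shape L^2 M (L != M), so D-series; mu = 9 gives D_9.

D9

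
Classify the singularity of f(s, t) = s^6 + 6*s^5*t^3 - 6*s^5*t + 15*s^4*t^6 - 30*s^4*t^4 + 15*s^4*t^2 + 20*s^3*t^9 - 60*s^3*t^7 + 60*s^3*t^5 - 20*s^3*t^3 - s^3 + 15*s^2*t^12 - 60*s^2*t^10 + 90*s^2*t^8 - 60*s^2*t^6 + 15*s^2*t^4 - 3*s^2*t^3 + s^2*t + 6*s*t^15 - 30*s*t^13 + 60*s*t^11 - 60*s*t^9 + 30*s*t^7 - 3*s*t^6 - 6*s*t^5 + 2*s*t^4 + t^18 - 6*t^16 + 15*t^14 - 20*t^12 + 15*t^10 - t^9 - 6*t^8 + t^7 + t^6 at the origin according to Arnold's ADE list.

The Hessian of f at 0 is [[0, 0], [0, 0]] with rank 0, so corank 2. A Groebner basis of the Jacobian ideal J(f) in C{s,t} is {-s^2 + s*t + t^4, s^3, s^2*t, -s^2/6 + s*t^2}; counting standard monomials gives mu = 7. Corank 2; j^3 = -s^2*(s - t) has shape L^2 M (L != M), so D-series; mu = 7 gives D_7.

D7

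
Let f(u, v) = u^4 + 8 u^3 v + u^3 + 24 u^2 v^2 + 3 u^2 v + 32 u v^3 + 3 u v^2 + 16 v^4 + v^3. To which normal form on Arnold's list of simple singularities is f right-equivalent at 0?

The Hessian of f at 0 is [[0, 0], [0, 0]] with rank 0, so corank 2. A Groebner basis of the Jacobian ideal J(f) in C{u,v} is {v^4, u*v^2 + 4*v^3/3, u^2 + 2*u*v + v^2}; counting standard monomials gives mu = 6. Corank 2; j^3 = (u + v)^3 is a perfect cube, so E-series; the 4-jet and mu = 6 give E_6.

E_6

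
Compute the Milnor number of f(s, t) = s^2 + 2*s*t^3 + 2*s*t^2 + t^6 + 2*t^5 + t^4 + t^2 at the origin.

1

The Hessian of f at 0 is [[2, 0], [0, 2]] with rank 2, so corank 0. A Groebner basis of the Jacobian ideal J(f) in C{s,t} is {s, t}; counting standard monomials gives mu = 1. Corank 0: nondegenerate Morse point, so A_1.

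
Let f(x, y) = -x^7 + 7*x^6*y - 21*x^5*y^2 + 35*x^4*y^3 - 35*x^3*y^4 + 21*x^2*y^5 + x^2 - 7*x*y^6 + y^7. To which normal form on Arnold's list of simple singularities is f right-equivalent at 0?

A6

The Hessian of f at 0 is [[2, 0], [0, 0]] with rank 1, so corank 1. A Groebner basis of the Jacobian ideal J(f) in C{x,y} is {y^6, x}; counting standard monomials gives mu = 6. Corank 1: A-series; mu = 6 gives A_6.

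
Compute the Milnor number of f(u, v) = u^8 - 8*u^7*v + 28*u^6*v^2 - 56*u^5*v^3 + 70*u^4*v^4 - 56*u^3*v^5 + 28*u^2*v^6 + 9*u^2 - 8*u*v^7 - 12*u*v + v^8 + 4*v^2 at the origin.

The Hessian of f at 0 has rank 1. Corank 1: A-series; mu = 7 gives A_7.

7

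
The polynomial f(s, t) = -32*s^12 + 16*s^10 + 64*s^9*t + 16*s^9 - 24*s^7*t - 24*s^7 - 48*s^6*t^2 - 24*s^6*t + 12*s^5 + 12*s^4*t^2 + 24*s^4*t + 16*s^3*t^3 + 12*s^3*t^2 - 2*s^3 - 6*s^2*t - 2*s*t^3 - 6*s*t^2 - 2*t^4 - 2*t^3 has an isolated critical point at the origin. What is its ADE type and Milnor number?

Type E_7, Milnor number mu = 7.

The Hessian of f at 0 has rank 0. Corank 2; j^3 = -2*(s + t)^3 is a perfect cube, so E-series; the 4-jet and mu = 7 give E_7.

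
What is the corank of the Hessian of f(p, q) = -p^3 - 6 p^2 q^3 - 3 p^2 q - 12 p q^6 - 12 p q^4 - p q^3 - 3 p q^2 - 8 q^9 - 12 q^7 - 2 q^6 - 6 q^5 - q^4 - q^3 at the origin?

2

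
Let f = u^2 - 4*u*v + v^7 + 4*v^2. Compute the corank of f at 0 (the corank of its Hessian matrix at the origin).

1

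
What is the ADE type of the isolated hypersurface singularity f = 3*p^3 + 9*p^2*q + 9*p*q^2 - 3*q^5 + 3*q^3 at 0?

E_{8}

The Hessian of f at 0 is [[0, 0], [0, 0]] with rank 0, so corank 2. A Groebner basis of the Jacobian ideal J(f) in C{p,q} is {q^4, p^2 + 2*p*q + q^2}; counting standard monomials gives mu = 8. Corank 2; j^3 = 3*(p + q)^3 is a perfect cube, so E-series; the 5-jet and mu = 8 give E_8.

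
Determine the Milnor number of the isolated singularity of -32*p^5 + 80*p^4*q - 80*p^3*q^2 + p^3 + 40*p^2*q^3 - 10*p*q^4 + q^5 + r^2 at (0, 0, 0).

8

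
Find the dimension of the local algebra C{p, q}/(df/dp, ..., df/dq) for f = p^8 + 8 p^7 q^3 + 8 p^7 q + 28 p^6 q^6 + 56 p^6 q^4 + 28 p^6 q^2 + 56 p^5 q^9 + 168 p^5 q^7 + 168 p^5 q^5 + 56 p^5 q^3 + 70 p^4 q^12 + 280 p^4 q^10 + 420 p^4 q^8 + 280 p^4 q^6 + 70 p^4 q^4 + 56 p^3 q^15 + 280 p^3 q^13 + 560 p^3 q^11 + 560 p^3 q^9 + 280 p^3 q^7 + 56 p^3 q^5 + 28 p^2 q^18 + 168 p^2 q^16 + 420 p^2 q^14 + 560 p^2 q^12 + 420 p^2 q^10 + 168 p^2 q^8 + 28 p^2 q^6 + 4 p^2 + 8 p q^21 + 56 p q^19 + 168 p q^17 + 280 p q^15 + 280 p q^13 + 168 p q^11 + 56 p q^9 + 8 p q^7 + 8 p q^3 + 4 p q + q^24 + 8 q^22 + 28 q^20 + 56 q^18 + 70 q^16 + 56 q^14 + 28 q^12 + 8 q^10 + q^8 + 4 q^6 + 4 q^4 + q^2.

The Hessian of f at 0 has rank 1. Corank 1: A-series; mu = 7 gives A_7.

7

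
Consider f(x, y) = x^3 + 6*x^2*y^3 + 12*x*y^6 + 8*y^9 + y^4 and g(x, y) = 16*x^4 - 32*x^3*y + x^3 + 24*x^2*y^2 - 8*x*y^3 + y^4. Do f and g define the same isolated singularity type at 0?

Yes.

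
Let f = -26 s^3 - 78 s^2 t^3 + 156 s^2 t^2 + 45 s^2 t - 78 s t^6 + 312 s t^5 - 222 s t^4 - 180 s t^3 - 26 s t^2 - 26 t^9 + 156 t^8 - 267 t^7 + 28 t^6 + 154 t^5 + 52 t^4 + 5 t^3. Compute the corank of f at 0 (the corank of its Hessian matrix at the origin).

Hessian at 0 has rank 0.

2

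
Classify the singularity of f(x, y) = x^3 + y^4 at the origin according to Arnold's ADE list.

E6

The Hessian of f at 0 has rank 0. Corank 2; j^3 = x^3 is a perfect cube, so E-series; the 4-jet and mu = 6 give E_6.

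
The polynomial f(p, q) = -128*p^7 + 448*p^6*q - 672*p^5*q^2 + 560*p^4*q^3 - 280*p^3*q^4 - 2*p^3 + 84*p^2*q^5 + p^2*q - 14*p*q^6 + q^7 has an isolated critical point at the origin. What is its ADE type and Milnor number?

Type D8, Milnor number mu = 8.

The Hessian of f at 0 has rank 0. Corank 2; j^3 = -p^2*(2*p - q) has shape L^2 M (L != M), so D-series; mu = 8 gives D_8.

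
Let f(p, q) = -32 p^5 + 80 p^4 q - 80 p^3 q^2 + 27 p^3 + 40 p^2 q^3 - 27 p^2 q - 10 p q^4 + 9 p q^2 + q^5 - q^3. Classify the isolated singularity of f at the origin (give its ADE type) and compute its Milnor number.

The Hessian of f at 0 is [[0, 0], [0, 0]] with rank 0, so corank 2. A Groebner basis of the Jacobian ideal J(f) in C{p,q} is {q^5, p*q^3 - 3*q^4/8, p^2 - 2*p*q/3 + q^2/9}; counting standard monomials gives mu = 8. Corank 2; j^3 = (3*p - q)^3 is a perfect cube, so E-series; the 5-jet and mu = 8 give E_8.

Type E8, Milnor number mu = 8.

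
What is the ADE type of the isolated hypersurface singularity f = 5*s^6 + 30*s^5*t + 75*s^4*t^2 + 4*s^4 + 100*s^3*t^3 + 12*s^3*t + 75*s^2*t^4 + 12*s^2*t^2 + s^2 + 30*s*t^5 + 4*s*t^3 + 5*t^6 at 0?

A_5

The Hessian of f at 0 has rank 1. Corank 1: A-series; mu = 5 gives A_5.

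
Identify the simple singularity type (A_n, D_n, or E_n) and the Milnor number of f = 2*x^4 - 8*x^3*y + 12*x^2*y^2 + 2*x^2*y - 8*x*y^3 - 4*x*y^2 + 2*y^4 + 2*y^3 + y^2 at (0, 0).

Type A_3, Milnor number mu = 3.

The Hessian of f at 0 is [[0, 0], [0, 2]] with rank 1, so corank 1. A Groebner basis of the Jacobian ideal J(f) in C{x,y} is {x^2 + y, x*y, y^2}; counting standard monomials gives mu = 3. Corank 1: A-series; mu = 3 gives A_3.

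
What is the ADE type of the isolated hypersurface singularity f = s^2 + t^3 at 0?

A_2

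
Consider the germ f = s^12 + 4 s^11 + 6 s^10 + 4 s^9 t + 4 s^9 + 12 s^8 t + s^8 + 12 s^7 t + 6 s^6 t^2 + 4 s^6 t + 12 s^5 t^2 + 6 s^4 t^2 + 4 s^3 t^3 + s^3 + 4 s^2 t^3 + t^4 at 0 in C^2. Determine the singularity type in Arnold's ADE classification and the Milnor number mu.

Type E6, Milnor number mu = 6.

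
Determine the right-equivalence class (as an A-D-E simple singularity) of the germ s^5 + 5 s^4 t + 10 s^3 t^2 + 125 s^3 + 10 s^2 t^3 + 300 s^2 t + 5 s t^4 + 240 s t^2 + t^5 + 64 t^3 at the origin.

The Hessian of f at 0 is [[0, 0], [0, 0]] with rank 0, so corank 2. A Groebner basis of the Jacobian ideal J(f) in C{s,t} is {t^5, s*t^3 + 17*t^4/20, s^2 + 8*s*t/5 + 16*t^2/25}; counting standard monomials gives mu = 8. Corank 2; j^3 = (5*s + 4*t)^3 is a perfect cube, so E-series; the 5-jet and mu = 8 give E_8.

E8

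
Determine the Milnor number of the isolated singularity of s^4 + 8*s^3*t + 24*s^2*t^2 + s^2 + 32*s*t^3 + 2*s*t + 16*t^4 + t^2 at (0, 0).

3

The Hessian of f at 0 is [[2, 2], [2, 2]] with rank 1, so corank 1. A Groebner basis of the Jacobian ideal J(f) in C{s,t} is {t^3, s + t}; counting standard monomials gives mu = 3. Corank 1: A-series; mu = 3 gives A_3.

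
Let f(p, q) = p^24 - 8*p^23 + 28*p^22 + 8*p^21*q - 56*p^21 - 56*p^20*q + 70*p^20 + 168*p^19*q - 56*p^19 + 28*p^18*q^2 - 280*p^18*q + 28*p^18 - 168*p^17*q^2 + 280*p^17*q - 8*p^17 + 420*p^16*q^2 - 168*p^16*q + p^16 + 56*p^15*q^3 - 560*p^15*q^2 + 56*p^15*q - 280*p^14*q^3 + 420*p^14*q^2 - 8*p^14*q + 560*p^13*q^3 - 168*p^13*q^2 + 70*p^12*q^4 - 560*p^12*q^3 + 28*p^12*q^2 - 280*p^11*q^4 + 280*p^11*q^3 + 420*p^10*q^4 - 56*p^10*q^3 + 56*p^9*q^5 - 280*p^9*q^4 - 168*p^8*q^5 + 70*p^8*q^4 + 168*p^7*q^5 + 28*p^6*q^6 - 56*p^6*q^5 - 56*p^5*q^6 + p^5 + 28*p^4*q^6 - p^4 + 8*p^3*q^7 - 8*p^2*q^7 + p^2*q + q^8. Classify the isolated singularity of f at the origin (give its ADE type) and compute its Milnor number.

Type D9, Milnor number mu = 9.

The Hessian of f at 0 has rank 0. Corank 2; j^3 = p^2*q has shape L^2 M (L != M), so D-series; mu = 9 gives D_9.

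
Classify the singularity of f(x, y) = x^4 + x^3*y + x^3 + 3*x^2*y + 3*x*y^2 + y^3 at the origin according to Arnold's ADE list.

E_{7}

The Hessian of f at 0 has rank 0. Corank 2; j^3 = (x + y)^3 is a perfect cube, so E-series; the 4-jet and mu = 7 give E_7.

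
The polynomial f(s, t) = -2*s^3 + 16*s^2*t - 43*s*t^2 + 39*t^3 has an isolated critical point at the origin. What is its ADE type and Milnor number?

Type D_{4}, Milnor number mu = 4.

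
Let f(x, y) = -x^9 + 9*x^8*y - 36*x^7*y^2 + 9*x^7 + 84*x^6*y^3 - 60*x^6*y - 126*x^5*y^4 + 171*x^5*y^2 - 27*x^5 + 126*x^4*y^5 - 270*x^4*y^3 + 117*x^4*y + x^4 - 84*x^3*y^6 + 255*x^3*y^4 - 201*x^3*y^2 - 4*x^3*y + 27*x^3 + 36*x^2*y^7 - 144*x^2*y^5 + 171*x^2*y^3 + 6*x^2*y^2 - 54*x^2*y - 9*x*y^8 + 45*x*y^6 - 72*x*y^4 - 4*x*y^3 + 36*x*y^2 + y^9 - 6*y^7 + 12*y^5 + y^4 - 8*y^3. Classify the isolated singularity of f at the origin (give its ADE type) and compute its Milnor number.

Type E6, Milnor number mu = 6.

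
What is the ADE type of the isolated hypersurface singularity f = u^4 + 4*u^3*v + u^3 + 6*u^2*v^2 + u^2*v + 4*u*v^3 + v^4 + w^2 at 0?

D_{5}

The Hessian of f at 0 is [[0, 0, 0], [0, 0, 0], [0, 0, 2]] with rank 1, so corank 2. A Groebner basis of the Jacobian ideal J(f) in C{u,v,w} is {u*v^2, -u*v/4 + v^3, u^2 + u*v, w}; counting standard monomials gives mu = 5. Corank 2; j^3 = u^2*(u + v) has shape L^2 M (L != M), so D-series; mu = 5 gives D_5.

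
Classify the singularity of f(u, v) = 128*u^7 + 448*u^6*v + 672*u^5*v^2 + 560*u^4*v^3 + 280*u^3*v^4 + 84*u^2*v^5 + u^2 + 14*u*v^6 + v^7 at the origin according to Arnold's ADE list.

A6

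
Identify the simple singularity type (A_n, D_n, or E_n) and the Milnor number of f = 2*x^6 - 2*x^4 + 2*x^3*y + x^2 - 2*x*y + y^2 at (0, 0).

The Hessian of f at 0 is [[2, -2], [-2, 2]] with rank 1, so corank 1. A Groebner basis of the Jacobian ideal J(f) in C{x,y} is {x*y^2 - x + y, -x + y^3 + y, x^2 - 2*x*y + y^2}; counting standard monomials gives mu = 5. Corank 1: A-series; mu = 5 gives A_5.

Type A5, Milnor number mu = 5.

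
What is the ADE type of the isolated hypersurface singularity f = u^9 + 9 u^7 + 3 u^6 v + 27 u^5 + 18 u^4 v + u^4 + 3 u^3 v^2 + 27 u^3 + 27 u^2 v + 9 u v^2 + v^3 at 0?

E_{6}

The Hessian of f at 0 has rank 0. Corank 2; j^3 = (3*u + v)^3 is a perfect cube, so E-series; the 4-jet and mu = 6 give E_6.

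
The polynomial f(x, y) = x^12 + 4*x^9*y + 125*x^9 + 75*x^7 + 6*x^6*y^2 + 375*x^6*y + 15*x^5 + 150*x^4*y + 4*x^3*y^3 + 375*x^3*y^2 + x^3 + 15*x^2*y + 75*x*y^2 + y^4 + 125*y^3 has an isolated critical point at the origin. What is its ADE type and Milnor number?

Type E_6, Milnor number mu = 6.

The Hessian of f at 0 has rank 0. Corank 2; j^3 = (x + 5*y)^3 is a perfect cube, so E-series; the 4-jet and mu = 6 give E_6.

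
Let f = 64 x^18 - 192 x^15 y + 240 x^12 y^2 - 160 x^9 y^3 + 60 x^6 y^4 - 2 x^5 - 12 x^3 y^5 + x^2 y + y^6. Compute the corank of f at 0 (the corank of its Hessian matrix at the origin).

Hessian at 0 has rank 0.

2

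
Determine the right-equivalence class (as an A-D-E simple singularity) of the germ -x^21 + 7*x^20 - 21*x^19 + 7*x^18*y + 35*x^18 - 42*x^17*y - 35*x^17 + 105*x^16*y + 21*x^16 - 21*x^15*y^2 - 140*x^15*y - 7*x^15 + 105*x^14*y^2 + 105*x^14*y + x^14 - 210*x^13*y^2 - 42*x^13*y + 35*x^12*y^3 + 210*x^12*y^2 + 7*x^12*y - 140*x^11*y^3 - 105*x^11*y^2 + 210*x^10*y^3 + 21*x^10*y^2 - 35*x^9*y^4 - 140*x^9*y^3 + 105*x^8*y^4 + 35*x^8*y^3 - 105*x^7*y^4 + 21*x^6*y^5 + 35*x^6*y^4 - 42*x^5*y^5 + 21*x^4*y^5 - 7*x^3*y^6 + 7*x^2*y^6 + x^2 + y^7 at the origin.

The Hessian of f at 0 has rank 1. Corank 1: A-series; mu = 6 gives A_6.

A_6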